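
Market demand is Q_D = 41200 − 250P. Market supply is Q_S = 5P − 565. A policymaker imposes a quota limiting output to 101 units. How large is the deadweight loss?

In inverse form: demand P = 164.8 − 0.004Q, supply P = 113 + 0.2Q.
Competitive equilibrium: 164.8 − 0.004Q = 113 + 0.2Q → Q* = 253.9216, P* = 163.7843.
At Q = 101: demand price = 164.8 − 0.004·101 = 164.396; supply price = 113 + 0.2·101 = 133.2.
ΔQ = 253.9216 − 101 = 152.9216; wedge = 164.396 − 133.2 = 31.196.
DWL = ½ × 152.9216 × 31.196 = 2385.27.

2385.27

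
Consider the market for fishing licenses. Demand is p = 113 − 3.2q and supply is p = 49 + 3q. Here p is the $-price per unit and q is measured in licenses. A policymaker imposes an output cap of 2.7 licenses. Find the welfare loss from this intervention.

$180.12

Competitive equilibrium: 113 − 3.2q = 49 + 3q → q* = 10.3226, p* = 79.9677.
At q = 2.7: demand price = 113 − 3.2·2.7 = 104.36; supply price = 49 + 3·2.7 = 57.1.
Δq = 10.3226 − 2.7 = 7.6226; wedge = 104.36 − 57.1 = 47.26.
The triangle = ½ × 7.6226 × 47.26 = $180.12.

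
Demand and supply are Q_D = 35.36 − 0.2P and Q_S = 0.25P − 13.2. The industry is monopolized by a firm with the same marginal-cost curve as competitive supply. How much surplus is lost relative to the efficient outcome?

In inverse form: demand P = 176.8 − 5Q, supply P = 52.8 + 4Q.
Competitive equilibrium: 176.8 − 5Q = 52.8 + 4Q → Q* = 13.7778, P* = 107.9111.
Marginal revenue: MR = 176.8 − 10Q. Set MR = MC: 176.8 − 10Q = 52.8 + 4Q → Q_m = 8.8571.
Price P_m = 176.8 − 5·8.8571 = 132.5145; MC(Q_m) = 52.8 + 4·8.8571 = 88.2284.
Competitive Q* = 13.7778, so ΔQ = 4.9207; wedge = 132.5145 − 88.2284 = 44.2861.
The triangle = ½ × 4.9207 × 44.2861 = 108.96.

108.96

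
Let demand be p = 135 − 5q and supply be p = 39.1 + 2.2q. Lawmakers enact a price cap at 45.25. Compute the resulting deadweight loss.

Competitive equilibrium: 135 − 5q = 39.1 + 2.2q → q* = 13.31944, p* = 68.40278.
At the ceiling p = 45.25, quantity supplied = (45.25 − 39.1)/2.2 = 2.79545.
Willingness to pay at q' = 2.79545: 135 − 5·2.79545 = 121.02275.
Δq = 13.31944 − 2.79545 = 10.52399; wedge = 121.02275 − 45.25 = 75.77275.
Welfare loss = ½ × 10.52399 × 75.77275 = 398.72.

398.72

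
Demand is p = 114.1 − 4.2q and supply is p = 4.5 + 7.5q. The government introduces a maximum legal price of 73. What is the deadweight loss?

0.32

Competitive equilibrium: 114.1 − 4.2q = 4.5 + 7.5q → q* = 9.3675, p* = 74.7564.
At the ceiling p = 73, quantity supplied = (73 − 4.5)/7.5 = 9.1333.
Willingness to pay at q' = 9.1333: 114.1 − 4.2·9.1333 = 75.7401.
Δq = 9.3675 − 9.1333 = 0.2342; wedge = 75.7401 − 73 = 2.7401.
Welfare loss = ½ × 0.2342 × 2.7401 = 0.32.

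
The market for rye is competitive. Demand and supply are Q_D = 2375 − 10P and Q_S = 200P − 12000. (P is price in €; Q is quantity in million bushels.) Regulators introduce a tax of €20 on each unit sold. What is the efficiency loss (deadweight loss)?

In inverse form: demand P = 237.5 − 0.1Q, supply P = 60 + 0.005Q.
Competitive equilibrium: 237.5 − 0.1Q = 60 + 0.005Q → Q* = 1690.4762, P* = 68.4524.
With the tax, the buyer price exceeds the seller price by 20: (237.5 − 0.1Q) − (60 + 0.005Q) = 20 → Q' = 1500.
ΔQ = 1690.4762 − 1500 = 190.4762; the wedge equals the tax, 20.
Deadweight loss = ½ × 190.4762 × 20 = €1904.76 million.

€1904.76 million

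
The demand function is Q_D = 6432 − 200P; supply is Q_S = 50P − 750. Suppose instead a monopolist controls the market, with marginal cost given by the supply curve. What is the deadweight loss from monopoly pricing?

In inverse form: demand P = 32.16 − 0.005Q, supply P = 15 + 0.02Q.
Competitive equilibrium: 32.16 − 0.005Q = 15 + 0.02Q → Q* = 686.4, P* = 28.728.
Marginal revenue: MR = 32.16 − 0.01Q. Set MR = MC: 32.16 − 0.01Q = 15 + 0.02Q → Q_m = 572.
Price P_m = 32.16 − 0.005·572 = 29.3; MC(Q_m) = 15 + 0.02·572 = 26.44.
Competitive Q* = 686.4, so ΔQ = 114.4; wedge = 29.3 − 26.44 = 2.86.
The triangle = ½ × 114.4 × 2.86 = 163.592.

163.592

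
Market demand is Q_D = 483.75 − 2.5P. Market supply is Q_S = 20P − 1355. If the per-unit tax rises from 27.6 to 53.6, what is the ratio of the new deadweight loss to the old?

In inverse form: demand P = 193.5 − 0.4Q, supply P = 67.75 + 0.05Q.
Competitive equilibrium: 193.5 − 0.4Q = 67.75 + 0.05Q → Q* = 279.4444, P* = 81.7222.
For a per-unit tax t: ΔQ = t/0.45, so DWL = ½·t·(t/0.45) = t²/0.9.
At t = 27.6: DWL = 846.4. At t = 53.6: DWL = 3192.178.
Ratio = (53.6/27.6)² = 3.771.

3.771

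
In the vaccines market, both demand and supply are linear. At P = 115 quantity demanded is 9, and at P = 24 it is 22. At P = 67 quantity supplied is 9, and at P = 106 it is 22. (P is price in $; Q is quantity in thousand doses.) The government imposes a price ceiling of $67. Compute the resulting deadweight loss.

$115.20 thousand

Demand slope = (24 − 115)/(22 − 9) = −7, so P = 178 − 7Q.
Supply slope = (106 − 67)/(22 − 9) = 3, so P = 40 + 3Q.
Competitive equilibrium: 178 − 7Q = 40 + 3Q → Q* = 13.8, P* = 81.4.
At the ceiling P = 67, quantity supplied = (67 − 40)/3 = 9.
Willingness to pay at Q' = 9: 178 − 7·9 = 115.
ΔQ = 13.8 − 9 = 4.8; wedge = 115 − 67 = 48.
DWL = ½ × 4.8 × 48 = $115.20 thousand.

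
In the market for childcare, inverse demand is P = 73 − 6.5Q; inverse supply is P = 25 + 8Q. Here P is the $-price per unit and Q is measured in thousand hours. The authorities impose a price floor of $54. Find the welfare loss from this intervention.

$1.09 thousand

Competitive equilibrium: 73 − 6.5Q = 25 + 8Q → Q* = 3.3103, P* = 51.4828.
At the floor P = 54, quantity demanded = (73 − 54)/6.5 = 2.9231.
Sellers' marginal cost at Q' = 2.9231: 25 + 8·2.9231 = 48.3848.
ΔQ = 3.3103 − 2.9231 = 0.3872; wedge = 54 − 48.3848 = 5.6152.
Welfare loss = ½ × 0.3872 × 5.6152 = $1.09 thousand.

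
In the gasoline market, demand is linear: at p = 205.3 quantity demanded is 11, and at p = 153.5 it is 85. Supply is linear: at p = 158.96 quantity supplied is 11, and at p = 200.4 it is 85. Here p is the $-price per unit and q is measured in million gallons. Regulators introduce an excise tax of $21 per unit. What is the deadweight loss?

Demand slope = (153.5 − 205.3)/(85 − 11) = −0.7, so p = 213 − 0.7q.
Supply slope = (200.4 − 158.96)/(85 − 11) = 0.56, so p = 152.8 + 0.56q.
Competitive equilibrium: 213 − 0.7q = 152.8 + 0.56q → q* = 47.7778, p* = 179.5556.
With the tax, the buyer price exceeds the seller price by 21: (213 − 0.7q) − (152.8 + 0.56q) = 21 → q' = 31.1111.
Δq = 47.7778 − 31.1111 = 16.6667; the wedge equals the tax, 21.
The triangle = ½ × 16.6667 × 21 = $175 million.

$175 million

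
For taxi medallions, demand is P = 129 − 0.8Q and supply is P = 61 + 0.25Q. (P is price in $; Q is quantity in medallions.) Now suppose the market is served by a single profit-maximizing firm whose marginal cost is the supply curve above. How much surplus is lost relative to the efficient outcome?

Competitive equilibrium: 129 − 0.8Q = 61 + 0.25Q → Q* = 64.7619, P* = 77.1905.
Marginal revenue: MR = 129 − 1.6Q. Set MR = MC: 129 − 1.6Q = 61 + 0.25Q → Q_m = 36.7568.
Price P_m = 129 − 0.8·36.7568 = 99.5946; MC(Q_m) = 61 + 0.25·36.7568 = 70.1892.
Competitive Q* = 64.7619, so ΔQ = 28.0051; wedge = 99.5946 − 70.1892 = 29.4054.
Deadweight loss = ½ × 28.0051 × 29.4054 = $411.75.

$411.75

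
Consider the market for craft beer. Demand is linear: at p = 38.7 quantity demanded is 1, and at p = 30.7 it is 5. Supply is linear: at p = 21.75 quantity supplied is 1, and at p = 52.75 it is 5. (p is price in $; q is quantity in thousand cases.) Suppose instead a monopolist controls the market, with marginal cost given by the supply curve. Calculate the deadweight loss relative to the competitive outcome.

Demand slope = (30.7 − 38.7)/(5 − 1) = −2, so p = 40.7 − 2q.
Supply slope = (52.75 − 21.75)/(5 − 1) = 7.75, so p = 14 + 7.75q.
Competitive equilibrium: 40.7 − 2q = 14 + 7.75q → q* = 2.7385, p* = 35.2231.
Marginal revenue: MR = 40.7 − 4q. Set MR = MC: 40.7 − 4q = 14 + 7.75q → q_m = 2.2723.
Price p_m = 40.7 − 2·2.2723 = 36.1554; MC(q_m) = 14 + 7.75·2.2723 = 31.6103.
Competitive q* = 2.7385, so Δq = 0.4662; wedge = 36.1554 − 31.6103 = 4.5451.
The triangle = ½ × 0.4662 × 4.5451 = $1.06 thousand.

$1.06 thousand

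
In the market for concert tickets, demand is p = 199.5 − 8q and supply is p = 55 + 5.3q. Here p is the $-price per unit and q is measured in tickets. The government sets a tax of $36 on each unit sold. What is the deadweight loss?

$48.72

Competitive equilibrium: 199.5 − 8q = 55 + 5.3q → q* = 10.8647, p* = 112.5827.
With the tax, the buyer price exceeds the seller price by 36: (199.5 − 8q) − (55 + 5.3q) = 36 → q' = 8.1579.
Δq = 10.8647 − 8.1579 = 2.7068; the wedge equals the tax, 36.
Deadweight loss = ½ × 2.7068 × 36 = $48.72.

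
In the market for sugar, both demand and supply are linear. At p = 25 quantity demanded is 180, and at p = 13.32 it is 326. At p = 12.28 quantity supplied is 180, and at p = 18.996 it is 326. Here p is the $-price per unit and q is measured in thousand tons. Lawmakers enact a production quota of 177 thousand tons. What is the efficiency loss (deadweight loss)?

$680.78 thousand

Demand slope = (13.32 − 25)/(326 − 180) = −0.08, so p = 39.4 − 0.08q.
Supply slope = (18.996 − 12.28)/(326 − 180) = 0.046, so p = 4 + 0.046q.
Competitive equilibrium: 39.4 − 0.08q = 4 + 0.046q → q* = 280.9524, p* = 16.9238.
At q = 177: demand price = 39.4 − 0.08·177 = 25.24; supply price = 4 + 0.046·177 = 12.142.
Δq = 280.9524 − 177 = 103.9524; wedge = 25.24 − 12.142 = 13.098.
The triangle = ½ × 103.9524 × 13.098 = $680.78 thousand.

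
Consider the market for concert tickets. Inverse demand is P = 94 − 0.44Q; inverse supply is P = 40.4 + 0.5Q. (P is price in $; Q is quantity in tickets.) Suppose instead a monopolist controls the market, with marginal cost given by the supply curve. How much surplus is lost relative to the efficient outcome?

Competitive equilibrium: 94 − 0.44Q = 40.4 + 0.5Q → Q* = 57.0213, P* = 68.9106.
Marginal revenue: MR = 94 − 0.88Q. Set MR = MC: 94 − 0.88Q = 40.4 + 0.5Q → Q_m = 38.8406.
Price P_m = 94 − 0.44·38.8406 = 76.9101; MC(Q_m) = 40.4 + 0.5·38.8406 = 59.8203.
Competitive Q* = 57.0213, so ΔQ = 18.1807; wedge = 76.9101 − 59.8203 = 17.0898.
Welfare loss = ½ × 18.1807 × 17.0898 = $155.35.

$155.35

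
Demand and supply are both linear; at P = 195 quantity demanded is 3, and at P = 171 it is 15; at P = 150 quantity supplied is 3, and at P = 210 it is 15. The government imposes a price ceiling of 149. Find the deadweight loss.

Demand slope = (171 − 195)/(15 − 3) = −2, so P = 201 − 2Q.
Supply slope = (210 − 150)/(15 − 3) = 5, so P = 135 + 5Q.
Competitive equilibrium: 201 − 2Q = 135 + 5Q → Q* = 9.4286, P* = 182.1429.
At the ceiling P = 149, quantity supplied = (149 − 135)/5 = 2.8.
Willingness to pay at Q' = 2.8: 201 − 2·2.8 = 195.4.
ΔQ = 9.4286 − 2.8 = 6.6286; wedge = 195.4 − 149 = 46.4.
DWL = ½ × 6.6286 × 46.4 = 153.78.

153.78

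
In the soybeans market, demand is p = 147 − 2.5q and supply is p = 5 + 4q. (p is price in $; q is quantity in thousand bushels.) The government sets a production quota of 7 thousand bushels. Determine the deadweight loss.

$716.33 thousand

Competitive equilibrium: 147 − 2.5q = 5 + 4q → q* = 21.8462, p* = 92.3846.
At q = 7: demand price = 147 − 2.5·7 = 129.5; supply price = 5 + 4·7 = 33.
Δq = 21.8462 − 7 = 14.8462; wedge = 129.5 − 33 = 96.5.
Deadweight loss = ½ × 14.8462 × 96.5 = $716.33 thousand.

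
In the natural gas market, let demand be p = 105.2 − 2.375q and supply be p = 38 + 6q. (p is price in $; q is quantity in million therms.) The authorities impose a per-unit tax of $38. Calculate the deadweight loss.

Competitive equilibrium: 105.2 − 2.375q = 38 + 6q → q* = 8.0239, p* = 86.1433.
With the tax, the buyer price exceeds the seller price by 38: (105.2 − 2.375q) − (38 + 6q) = 38 → q' = 3.4866.
Δq = 8.0239 − 3.4866 = 4.5373; the wedge equals the tax, 38.
Welfare loss = ½ × 4.5373 × 38 = $86.21 million.

$86.21 million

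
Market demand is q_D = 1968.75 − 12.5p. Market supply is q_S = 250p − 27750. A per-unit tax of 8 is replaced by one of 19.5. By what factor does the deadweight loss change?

In inverse form: demand p = 157.5 − 0.08q, supply p = 111 + 0.004q.
Competitive equilibrium: 157.5 − 0.08q = 111 + 0.004q → q* = 553.5714, p* = 113.2143.
For a per-unit tax t: Δq = t/0.084, so DWL = ½·t·(t/0.084) = t²/0.168.
At t = 8: DWL = 380.952. At t = 19.5: DWL = 2263.393.
Ratio = (19.5/8)² = 5.941.

5.941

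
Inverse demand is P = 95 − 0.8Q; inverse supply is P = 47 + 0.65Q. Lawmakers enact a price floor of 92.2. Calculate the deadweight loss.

Competitive equilibrium: 95 − 0.8Q = 47 + 0.65Q → Q* = 33.1034, P* = 68.5172.
At the floor P = 92.2, quantity demanded = (95 − 92.2)/0.8 = 3.5.
Sellers' marginal cost at Q' = 3.5: 47 + 0.65·3.5 = 49.275.
ΔQ = 33.1034 − 3.5 = 29.6034; wedge = 92.2 − 49.275 = 42.925.
Deadweight loss = ½ × 29.6034 × 42.925 = 635.36.

635.36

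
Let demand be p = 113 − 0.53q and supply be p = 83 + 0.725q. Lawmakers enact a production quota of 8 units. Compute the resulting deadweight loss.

Competitive equilibrium: 113 − 0.53q = 83 + 0.725q → q* = 23.9044, p* = 100.3307.
At q = 8: demand price = 113 − 0.53·8 = 108.76; supply price = 83 + 0.725·8 = 88.8.
Δq = 23.9044 − 8 = 15.9044; wedge = 108.76 − 88.8 = 19.96.
Deadweight loss = ½ × 15.9044 × 19.96 = 158.73.

158.73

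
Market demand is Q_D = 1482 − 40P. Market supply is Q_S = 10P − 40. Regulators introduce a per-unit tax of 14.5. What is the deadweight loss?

In inverse form: demand P = 37.05 − 0.025Q, supply P = 4 + 0.1Q.
Competitive equilibrium: 37.05 − 0.025Q = 4 + 0.1Q → Q* = 264.4, P* = 30.44.
With the tax, the buyer price exceeds the seller price by 14.5: (37.05 − 0.025Q) − (4 + 0.1Q) = 14.5 → Q' = 148.4.
ΔQ = 264.4 − 148.4 = 116; the wedge equals the tax, 14.5.
Welfare loss = ½ × 116 × 14.5 = 841.

841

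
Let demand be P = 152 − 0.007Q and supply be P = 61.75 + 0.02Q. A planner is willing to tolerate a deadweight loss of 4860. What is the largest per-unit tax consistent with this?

Competitive equilibrium: 152 − 0.007Q = 61.75 + 0.02Q → Q* = 3342.5926, P* = 128.6019.
A tax t gives ΔQ = t/0.027 and wedge t, so DWL = t²/0.054.
t²/0.054 = 4860 → t² = 262.44 → t = 16.2.

16.2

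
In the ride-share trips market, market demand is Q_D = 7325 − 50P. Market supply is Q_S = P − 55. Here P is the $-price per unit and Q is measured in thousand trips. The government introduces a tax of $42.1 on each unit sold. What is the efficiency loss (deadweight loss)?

$868.83 thousand

In inverse form: demand P = 146.5 − 0.02Q, supply P = 55 + Q.
Competitive equilibrium: 146.5 − 0.02Q = 55 + Q → Q* = 89.7059, P* = 144.7059.
With the tax, the buyer price exceeds the seller price by 42.1: (146.5 − 0.02Q) − (55 + Q) = 42.1 → Q' = 48.4314.
ΔQ = 89.7059 − 48.4314 = 41.2745; the wedge equals the tax, 42.1.
The triangle = ½ × 41.2745 × 42.1 = $868.83 thousand.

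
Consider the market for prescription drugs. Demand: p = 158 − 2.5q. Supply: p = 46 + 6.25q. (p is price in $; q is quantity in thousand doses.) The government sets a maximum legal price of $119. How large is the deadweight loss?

Competitive equilibrium: 158 − 2.5q = 46 + 6.25q → q* = 12.8, p* = 126.
At the ceiling p = 119, quantity supplied = (119 − 46)/6.25 = 11.68.
Willingness to pay at q' = 11.68: 158 − 2.5·11.68 = 128.8.
Δq = 12.8 − 11.68 = 1.12; wedge = 128.8 − 119 = 9.8.
Deadweight loss = ½ × 1.12 × 9.8 = $5.488 thousand.

$5.488 thousand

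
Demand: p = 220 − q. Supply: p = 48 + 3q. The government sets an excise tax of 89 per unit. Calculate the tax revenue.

1846.75

Competitive equilibrium: 220 − q = 48 + 3q → q* = 43, p* = 177.
With the tax, the buyer price exceeds the seller price by 89: (220 − q) − (48 + 3q) = 89 → q' = 20.75.
Tax revenue = 89 × 20.75 = 1846.75.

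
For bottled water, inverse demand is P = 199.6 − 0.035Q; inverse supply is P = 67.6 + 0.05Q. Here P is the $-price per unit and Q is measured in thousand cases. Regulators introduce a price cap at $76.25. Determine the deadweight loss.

Competitive equilibrium: 199.6 − 0.035Q = 67.6 + 0.05Q → Q* = 1552.9412, P* = 145.2471.
At the ceiling P = 76.25, quantity supplied = (76.25 − 67.6)/0.05 = 173.
Willingness to pay at Q' = 173: 199.6 − 0.035·173 = 193.545.
ΔQ = 1552.9412 − 173 = 1379.9412; wedge = 193.545 − 76.25 = 117.295.
Welfare loss = ½ × 1379.9412 × 117.295 = $80930.10 thousand.

$80930.10 thousand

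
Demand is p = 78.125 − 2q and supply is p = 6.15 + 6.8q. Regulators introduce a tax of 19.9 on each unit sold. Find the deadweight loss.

Competitive equilibrium: 78.125 − 2q = 6.15 + 6.8q → q* = 8.179, p* = 61.767.
With the tax, the buyer price exceeds the seller price by 19.9: (78.125 − 2q) − (6.15 + 6.8q) = 19.9 → q' = 5.9176.
Δq = 8.179 − 5.9176 = 2.2614; the wedge equals the tax, 19.9.
Deadweight loss = ½ × 2.2614 × 19.9 = 22.50.

22.50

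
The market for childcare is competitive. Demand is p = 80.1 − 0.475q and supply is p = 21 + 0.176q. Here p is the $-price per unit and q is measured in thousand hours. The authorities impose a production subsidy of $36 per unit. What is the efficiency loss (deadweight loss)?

$995.39 thousand

Competitive equilibrium: 80.1 − 0.475q = 21 + 0.176q → q* = 90.7834, p* = 36.9779.
The subsidy lowers effective supply by 36: p = 0.176q − 15.
New quantity: 80.1 − 0.475q = 0.176q − 15 → q' = 146.0829.
Overproduction Δq = 146.0829 − 90.7834 = 55.2995; wedge = subsidy = 36.
Welfare loss = ½ × 55.2995 × 36 = $995.39 thousand.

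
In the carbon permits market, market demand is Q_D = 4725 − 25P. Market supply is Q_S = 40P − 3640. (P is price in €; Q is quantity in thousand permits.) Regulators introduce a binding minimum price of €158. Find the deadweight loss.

In inverse form: demand P = 189 − 0.04Q, supply P = 91 + 0.025Q.
Competitive equilibrium: 189 − 0.04Q = 91 + 0.025Q → Q* = 1507.6923, P* = 128.6923.
At the floor P = 158, quantity demanded = (189 − 158)/0.04 = 775.
Sellers' marginal cost at Q' = 775: 91 + 0.025·775 = 110.375.
ΔQ = 1507.6923 − 775 = 732.6923; wedge = 158 − 110.375 = 47.625.
DWL = ½ × 732.6923 × 47.625 = €17447.24 thousand.

€17447.24 thousand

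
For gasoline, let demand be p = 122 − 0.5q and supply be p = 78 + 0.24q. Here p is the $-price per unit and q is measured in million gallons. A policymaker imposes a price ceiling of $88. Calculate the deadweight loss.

$117.14 million

Competitive equilibrium: 122 − 0.5q = 78 + 0.24q → q* = 59.4595, p* = 92.2703.
At the ceiling p = 88, quantity supplied = (88 − 78)/0.24 = 41.6667.
Willingness to pay at q' = 41.6667: 122 − 0.5·41.6667 = 101.1667.
Δq = 59.4595 − 41.6667 = 17.7928; wedge = 101.1667 − 88 = 13.1667.
DWL = ½ × 17.7928 × 13.1667 = $117.14 million.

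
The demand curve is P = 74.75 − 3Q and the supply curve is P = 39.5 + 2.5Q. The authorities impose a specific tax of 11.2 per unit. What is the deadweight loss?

11.40

Competitive equilibrium: 74.75 − 3Q = 39.5 + 2.5Q → Q* = 6.4091, P* = 55.5227.
With the tax, the buyer price exceeds the seller price by 11.2: (74.75 − 3Q) − (39.5 + 2.5Q) = 11.2 → Q' = 4.3727.
ΔQ = 6.4091 − 4.3727 = 2.0364; the wedge equals the tax, 11.2.
The triangle = ½ × 2.0364 × 11.2 = 11.40.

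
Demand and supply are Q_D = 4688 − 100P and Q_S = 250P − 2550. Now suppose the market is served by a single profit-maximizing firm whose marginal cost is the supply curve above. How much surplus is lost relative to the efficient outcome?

In inverse form: demand P = 46.88 − 0.01Q, supply P = 10.2 + 0.004Q.
Competitive equilibrium: 46.88 − 0.01Q = 10.2 + 0.004Q → Q* = 2620, P* = 20.68.
Marginal revenue: MR = 46.88 − 0.02Q. Set MR = MC: 46.88 − 0.02Q = 10.2 + 0.004Q → Q_m = 1528.333333.
Price P_m = 46.88 − 0.01·1528.333333 = 31.596667; MC(Q_m) = 10.2 + 0.004·1528.333333 = 16.313333.
Competitive Q* = 2620, so ΔQ = 1091.666667; wedge = 31.596667 − 16.313333 = 15.283334.
The triangle = ½ × 1091.666667 × 15.283334 = 8342.15.

8342.15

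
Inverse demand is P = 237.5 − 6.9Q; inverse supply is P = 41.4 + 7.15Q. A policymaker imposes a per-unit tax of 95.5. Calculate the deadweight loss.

324.56

Competitive equilibrium: 237.5 − 6.9Q = 41.4 + 7.15Q → Q* = 13.9573, P* = 141.19466.
With the tax, the buyer price exceeds the seller price by 95.5: (237.5 − 6.9Q) − (41.4 + 7.15Q) = 95.5 → Q' = 7.16014.
ΔQ = 13.9573 − 7.16014 = 6.79716; the wedge equals the tax, 95.5.
Deadweight loss = ½ × 6.79716 × 95.5 = 324.56.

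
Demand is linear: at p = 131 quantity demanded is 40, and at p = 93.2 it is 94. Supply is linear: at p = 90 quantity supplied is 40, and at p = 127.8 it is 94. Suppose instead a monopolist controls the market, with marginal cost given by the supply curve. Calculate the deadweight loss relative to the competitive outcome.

373.37

Demand slope = (93.2 − 131)/(94 − 40) = −0.7, so p = 159 − 0.7q.
Supply slope = (127.8 − 90)/(94 − 40) = 0.7, so p = 62 + 0.7q.
Competitive equilibrium: 159 − 0.7q = 62 + 0.7q → q* = 69.2857, p* = 110.5.
Marginal revenue: MR = 159 − 1.4q. Set MR = MC: 159 − 1.4q = 62 + 0.7q → q_m = 46.1905.
Price p_m = 159 − 0.7·46.1905 = 126.6667; MC(q_m) = 62 + 0.7·46.1905 = 94.3334.
Competitive q* = 69.2857, so Δq = 23.0952; wedge = 126.6667 − 94.3334 = 32.3333.
Welfare loss = ½ × 23.0952 × 32.3333 = 373.37.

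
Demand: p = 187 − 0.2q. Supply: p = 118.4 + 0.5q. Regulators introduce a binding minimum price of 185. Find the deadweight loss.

Competitive equilibrium: 187 − 0.2q = 118.4 + 0.5q → q* = 98, p* = 167.4.
At the floor p = 185, quantity demanded = (187 − 185)/0.2 = 10.
Sellers' marginal cost at q' = 10: 118.4 + 0.5·10 = 123.4.
Δq = 98 − 10 = 88; wedge = 185 − 123.4 = 61.6.
Deadweight loss = ½ × 88 × 61.6 = 2710.40.

2710.40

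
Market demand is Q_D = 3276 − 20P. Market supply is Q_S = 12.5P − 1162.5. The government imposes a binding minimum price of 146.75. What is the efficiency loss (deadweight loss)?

In inverse form: demand P = 163.8 − 0.05Q, supply P = 93 + 0.08Q.
Competitive equilibrium: 163.8 − 0.05Q = 93 + 0.08Q → Q* = 544.6154, P* = 136.5692.
At the floor P = 146.75, quantity demanded = (163.8 − 146.75)/0.05 = 341.
Sellers' marginal cost at Q' = 341: 93 + 0.08·341 = 120.28.
ΔQ = 544.6154 − 341 = 203.6154; wedge = 146.75 − 120.28 = 26.47.
DWL = ½ × 203.6154 × 26.47 = 2694.85.

2694.85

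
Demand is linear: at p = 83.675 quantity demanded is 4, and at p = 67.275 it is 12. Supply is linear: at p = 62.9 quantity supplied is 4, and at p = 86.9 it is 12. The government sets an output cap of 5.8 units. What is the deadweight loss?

13.52

Demand slope = (67.275 − 83.675)/(12 − 4) = −2.05, so p = 91.875 − 2.05q.
Supply slope = (86.9 − 62.9)/(12 − 4) = 3, so p = 50.9 + 3q.
Competitive equilibrium: 91.875 − 2.05q = 50.9 + 3q → q* = 8.1139, p* = 75.2416.
At q = 5.8: demand price = 91.875 − 2.05·5.8 = 79.985; supply price = 50.9 + 3·5.8 = 68.3.
Δq = 8.1139 − 5.8 = 2.3139; wedge = 79.985 − 68.3 = 11.685.
The triangle = ½ × 2.3139 × 11.685 = 13.52.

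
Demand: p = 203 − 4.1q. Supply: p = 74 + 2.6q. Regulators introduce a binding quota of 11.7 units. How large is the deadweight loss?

Competitive equilibrium: 203 − 4.1q = 74 + 2.6q → q* = 19.2537, p* = 124.0597.
At q = 11.7: demand price = 203 − 4.1·11.7 = 155.03; supply price = 74 + 2.6·11.7 = 104.42.
Δq = 19.2537 − 11.7 = 7.5537; wedge = 155.03 − 104.42 = 50.61.
Welfare loss = ½ × 7.5537 × 50.61 = 191.15.

191.15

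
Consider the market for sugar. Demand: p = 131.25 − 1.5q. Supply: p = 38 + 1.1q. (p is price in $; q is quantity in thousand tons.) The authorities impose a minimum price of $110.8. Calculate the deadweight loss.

$642.54 thousand

Competitive equilibrium: 131.25 − 1.5q = 38 + 1.1q → q* = 35.86538, p* = 77.45192.
At the floor p = 110.8, quantity demanded = (131.25 − 110.8)/1.5 = 13.63333.
Sellers' marginal cost at q' = 13.63333: 38 + 1.1·13.63333 = 52.99666.
Δq = 35.86538 − 13.63333 = 22.23205; wedge = 110.8 − 52.99666 = 57.80334.
Deadweight loss = ½ × 22.23205 × 57.80334 = $642.54 thousand.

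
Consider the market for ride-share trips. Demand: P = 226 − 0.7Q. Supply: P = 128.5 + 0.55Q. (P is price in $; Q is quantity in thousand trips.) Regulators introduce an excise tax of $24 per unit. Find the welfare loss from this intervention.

$230.40 thousand

Competitive equilibrium: 226 − 0.7Q = 128.5 + 0.55Q → Q* = 78, P* = 171.4.
With the tax, the buyer price exceeds the seller price by 24: (226 − 0.7Q) − (128.5 + 0.55Q) = 24 → Q' = 58.8.
ΔQ = 78 − 58.8 = 19.2; the wedge equals the tax, 24.
DWL = ½ × 19.2 × 24 = $230.40 thousand.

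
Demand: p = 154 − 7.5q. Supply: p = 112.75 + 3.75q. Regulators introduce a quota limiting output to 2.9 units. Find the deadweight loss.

3.31

Competitive equilibrium: 154 − 7.5q = 112.75 + 3.75q → q* = 3.6667, p* = 126.5.
At q = 2.9: demand price = 154 − 7.5·2.9 = 132.25; supply price = 112.75 + 3.75·2.9 = 123.625.
Δq = 3.6667 − 2.9 = 0.7667; wedge = 132.25 − 123.625 = 8.625.
DWL = ½ × 0.7667 × 8.625 = 3.31.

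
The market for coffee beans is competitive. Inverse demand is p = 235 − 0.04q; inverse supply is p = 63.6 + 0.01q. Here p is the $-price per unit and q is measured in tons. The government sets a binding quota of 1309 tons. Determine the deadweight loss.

Competitive equilibrium: 235 − 0.04q = 63.6 + 0.01q → q* = 3428, p* = 97.88.
At q = 1309: demand price = 235 − 0.04·1309 = 182.64; supply price = 63.6 + 0.01·1309 = 76.69.
Δq = 3428 − 1309 = 2119; wedge = 182.64 − 76.69 = 105.95.
Deadweight loss = ½ × 2119 × 105.95 = $112254.025.

$112254.025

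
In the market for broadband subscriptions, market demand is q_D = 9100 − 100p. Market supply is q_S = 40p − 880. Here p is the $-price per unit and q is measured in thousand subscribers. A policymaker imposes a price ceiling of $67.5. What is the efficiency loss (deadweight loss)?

$401.29 thousand

In inverse form: demand p = 91 − 0.01q, supply p = 22 + 0.025q.
Competitive equilibrium: 91 − 0.01q = 22 + 0.025q → q* = 1971.4286, p* = 71.2857.
At the ceiling p = 67.5, quantity supplied = (67.5 − 22)/0.025 = 1820.
Willingness to pay at q' = 1820: 91 − 0.01·1820 = 72.8.
Δq = 1971.4286 − 1820 = 151.4286; wedge = 72.8 − 67.5 = 5.3.
DWL = ½ × 151.4286 × 5.3 = $401.29 thousand.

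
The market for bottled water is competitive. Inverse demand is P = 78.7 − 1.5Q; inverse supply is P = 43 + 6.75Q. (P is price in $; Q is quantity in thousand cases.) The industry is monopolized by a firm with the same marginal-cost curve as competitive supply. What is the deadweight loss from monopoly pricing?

$1.83 thousand

Competitive equilibrium: 78.7 − 1.5Q = 43 + 6.75Q → Q* = 4.3273, P* = 72.2091.
Marginal revenue: MR = 78.7 − 3Q. Set MR = MC: 78.7 − 3Q = 43 + 6.75Q → Q_m = 3.6615.
Price P_m = 78.7 − 1.5·3.6615 = 73.2078; MC(Q_m) = 43 + 6.75·3.6615 = 67.7151.
Competitive Q* = 4.3273, so ΔQ = 0.6658; wedge = 73.2078 − 67.7151 = 5.4927.
DWL = ½ × 0.6658 × 5.4927 = $1.83 thousand.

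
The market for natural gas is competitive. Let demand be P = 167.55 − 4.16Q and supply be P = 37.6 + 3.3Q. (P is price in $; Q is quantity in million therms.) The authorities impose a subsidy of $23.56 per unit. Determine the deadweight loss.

Competitive equilibrium: 167.55 − 4.16Q = 37.6 + 3.3Q → Q* = 17.4196, P* = 95.0846.
The subsidy lowers effective supply by 23.56: P = 14.04 + 3.3Q.
New quantity: 167.55 − 4.16Q = 14.04 + 3.3Q → Q' = 20.5777.
Overproduction ΔQ = 20.5777 − 17.4196 = 3.1581; wedge = subsidy = 23.56.
Deadweight loss = ½ × 3.1581 × 23.56 = $37.20 million.

$37.20 million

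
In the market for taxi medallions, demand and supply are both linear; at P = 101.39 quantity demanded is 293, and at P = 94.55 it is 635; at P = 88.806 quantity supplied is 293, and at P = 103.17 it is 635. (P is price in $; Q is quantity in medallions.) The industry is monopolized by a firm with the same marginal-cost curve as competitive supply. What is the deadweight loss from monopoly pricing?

$453.63

Demand slope = (94.55 − 101.39)/(635 − 293) = −0.02, so P = 107.25 − 0.02Q.
Supply slope = (103.17 − 88.806)/(635 − 293) = 0.042, so P = 76.5 + 0.042Q.
Competitive equilibrium: 107.25 − 0.02Q = 76.5 + 0.042Q → Q* = 495.9677, P* = 97.3306.
Marginal revenue: MR = 107.25 − 0.04Q. Set MR = MC: 107.25 − 0.04Q = 76.5 + 0.042Q → Q_m = 375.
Price P_m = 107.25 − 0.02·375 = 99.75; MC(Q_m) = 76.5 + 0.042·375 = 92.25.
Competitive Q* = 495.9677, so ΔQ = 120.9677; wedge = 99.75 − 92.25 = 7.5.
DWL = ½ × 120.9677 × 7.5 = $453.63.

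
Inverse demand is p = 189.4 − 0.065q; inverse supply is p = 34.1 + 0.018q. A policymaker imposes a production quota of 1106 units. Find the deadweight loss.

24292.19

Competitive equilibrium: 189.4 − 0.065q = 34.1 + 0.018q → q* = 1871.0843, p* = 67.7795.
At q = 1106: demand price = 189.4 − 0.065·1106 = 117.51; supply price = 34.1 + 0.018·1106 = 54.008.
Δq = 1871.0843 − 1106 = 765.0843; wedge = 117.51 − 54.008 = 63.502.
The triangle = ½ × 765.0843 × 63.502 = 24292.19.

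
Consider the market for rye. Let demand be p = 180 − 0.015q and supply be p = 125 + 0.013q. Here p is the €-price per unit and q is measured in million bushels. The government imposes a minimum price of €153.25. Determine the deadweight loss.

Competitive equilibrium: 180 − 0.015q = 125 + 0.013q → q* = 1964.28571, p* = 150.53571.
At the floor p = 153.25, quantity demanded = (180 − 153.25)/0.015 = 1783.33333.
Sellers' marginal cost at q' = 1783.33333: 125 + 0.013·1783.33333 = 148.18333.
Δq = 1964.28571 − 1783.33333 = 180.95238; wedge = 153.25 − 148.18333 = 5.06667.
Welfare loss = ½ × 180.95238 × 5.06667 = €458.41 million.

€458.41 million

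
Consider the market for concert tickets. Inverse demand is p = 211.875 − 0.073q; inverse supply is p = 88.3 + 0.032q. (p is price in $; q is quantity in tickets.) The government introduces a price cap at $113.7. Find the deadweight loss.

$7707.40

Competitive equilibrium: 211.875 − 0.073q = 88.3 + 0.032q → q* = 1176.90476, p* = 125.96095.
At the ceiling p = 113.7, quantity supplied = (113.7 − 88.3)/0.032 = 793.75.
Willingness to pay at q' = 793.75: 211.875 − 0.073·793.75 = 153.93125.
Δq = 1176.90476 − 793.75 = 383.15476; wedge = 153.93125 − 113.7 = 40.23125.
Deadweight loss = ½ × 383.15476 × 40.23125 = $7707.40.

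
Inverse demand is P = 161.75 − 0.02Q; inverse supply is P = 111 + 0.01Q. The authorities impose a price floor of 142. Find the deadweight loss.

Competitive equilibrium: 161.75 − 0.02Q = 111 + 0.01Q → Q* = 1691.6667, P* = 127.9167.
At the floor P = 142, quantity demanded = (161.75 − 142)/0.02 = 987.5.
Sellers' marginal cost at Q' = 987.5: 111 + 0.01·987.5 = 120.875.
ΔQ = 1691.6667 − 987.5 = 704.1667; wedge = 142 − 120.875 = 21.125.
Welfare loss = ½ × 704.1667 × 21.125 = 7437.76.

7437.76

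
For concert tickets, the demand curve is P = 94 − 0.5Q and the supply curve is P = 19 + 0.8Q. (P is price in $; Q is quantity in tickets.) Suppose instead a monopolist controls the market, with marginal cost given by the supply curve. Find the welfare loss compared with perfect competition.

Competitive equilibrium: 94 − 0.5Q = 19 + 0.8Q → Q* = 57.6923, P* = 65.1538.
Marginal revenue: MR = 94 − Q. Set MR = MC: 94 − Q = 19 + 0.8Q → Q_m = 41.6667.
Price P_m = 94 − 0.5·41.6667 = 73.1667; MC(Q_m) = 19 + 0.8·41.6667 = 52.3334.
Competitive Q* = 57.6923, so ΔQ = 16.0256; wedge = 73.1667 − 52.3334 = 20.8333.
The triangle = ½ × 16.0256 × 20.8333 = $166.93.

$166.93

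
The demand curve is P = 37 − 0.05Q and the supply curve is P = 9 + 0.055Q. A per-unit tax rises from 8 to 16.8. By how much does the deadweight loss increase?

1039.24

Competitive equilibrium: 37 − 0.05Q = 9 + 0.055Q → Q* = 266.6667, P* = 23.6667.
For a per-unit tax t: ΔQ = t/0.105, so DWL = ½·t·(t/0.105) = t²/0.21.
At t = 8: DWL = 304.762. At t = 16.8: DWL = 1344.
Increase = 1344 − 304.762 = 1039.24.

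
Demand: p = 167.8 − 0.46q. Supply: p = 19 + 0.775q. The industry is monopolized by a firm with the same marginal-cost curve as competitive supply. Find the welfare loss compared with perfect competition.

Competitive equilibrium: 167.8 − 0.46q = 19 + 0.775q → q* = 120.4858, p* = 112.3765.
Marginal revenue: MR = 167.8 − 0.92q. Set MR = MC: 167.8 − 0.92q = 19 + 0.775q → q_m = 87.7876.
Price p_m = 167.8 − 0.46·87.7876 = 127.4177; MC(q_m) = 19 + 0.775·87.7876 = 87.0354.
Competitive q* = 120.4858, so Δq = 32.6982; wedge = 127.4177 − 87.0354 = 40.3823.
The triangle = ½ × 32.6982 × 40.3823 = 660.21.

660.21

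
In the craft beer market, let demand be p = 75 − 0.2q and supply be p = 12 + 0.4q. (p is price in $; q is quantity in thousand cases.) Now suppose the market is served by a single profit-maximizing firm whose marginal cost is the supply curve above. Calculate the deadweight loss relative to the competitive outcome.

Competitive equilibrium: 75 − 0.2q = 12 + 0.4q → q* = 105, p* = 54.
Marginal revenue: MR = 75 − 0.4q. Set MR = MC: 75 − 0.4q = 12 + 0.4q → q_m = 78.75.
Price p_m = 75 − 0.2·78.75 = 59.25; MC(q_m) = 12 + 0.4·78.75 = 43.5.
Competitive q* = 105, so Δq = 26.25; wedge = 59.25 − 43.5 = 15.75.
Deadweight loss = ½ × 26.25 × 15.75 = $206.72 thousand.

$206.72 thousand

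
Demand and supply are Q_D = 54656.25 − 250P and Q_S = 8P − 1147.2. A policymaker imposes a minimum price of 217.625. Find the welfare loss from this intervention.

In inverse form: demand P = 218.625 − 0.004Q, supply P = 143.4 + 0.125Q.
Competitive equilibrium: 218.625 − 0.004Q = 143.4 + 0.125Q → Q* = 583.1395, P* = 216.2924.
At the floor P = 217.625, quantity demanded = (218.625 − 217.625)/0.004 = 250.
Sellers' marginal cost at Q' = 250: 143.4 + 0.125·250 = 174.65.
ΔQ = 583.1395 − 250 = 333.1395; wedge = 217.625 − 174.65 = 42.975.
Deadweight loss = ½ × 333.1395 × 42.975 = 7158.34.

7158.34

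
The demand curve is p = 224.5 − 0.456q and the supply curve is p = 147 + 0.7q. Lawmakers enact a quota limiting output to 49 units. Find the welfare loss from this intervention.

188.14

Competitive equilibrium: 224.5 − 0.456q = 147 + 0.7q → q* = 67.0415, p* = 193.9291.
At q = 49: demand price = 224.5 − 0.456·49 = 202.156; supply price = 147 + 0.7·49 = 181.3.
Δq = 67.0415 − 49 = 18.0415; wedge = 202.156 − 181.3 = 20.856.
The triangle = ½ × 18.0415 × 20.856 = 188.14.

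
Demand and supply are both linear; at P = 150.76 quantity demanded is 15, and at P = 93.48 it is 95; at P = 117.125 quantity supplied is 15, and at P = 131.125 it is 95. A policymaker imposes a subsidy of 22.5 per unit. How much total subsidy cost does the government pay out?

Demand slope = (93.48 − 150.76)/(95 − 15) = −0.716, so P = 161.5 − 0.716Q.
Supply slope = (131.125 − 117.125)/(95 − 15) = 0.175, so P = 114.5 + 0.175Q.
Competitive equilibrium: 161.5 − 0.716Q = 114.5 + 0.175Q → Q* = 52.7497, P* = 123.7312.
The subsidy lowers effective supply by 22.5: P = 92 + 0.175Q.
New quantity: 161.5 − 0.716Q = 92 + 0.175Q → Q' = 78.0022.
Total subsidy cost = 22.5 × 78.0022 = 1755.05.

1755.05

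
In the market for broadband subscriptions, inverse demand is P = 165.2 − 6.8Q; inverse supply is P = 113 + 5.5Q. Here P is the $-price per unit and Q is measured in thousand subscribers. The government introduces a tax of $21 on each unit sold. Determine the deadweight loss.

Competitive equilibrium: 165.2 − 6.8Q = 113 + 5.5Q → Q* = 4.2439, P* = 136.3415.
With the tax, the buyer price exceeds the seller price by 21: (165.2 − 6.8Q) − (113 + 5.5Q) = 21 → Q' = 2.5366.
ΔQ = 4.2439 − 2.5366 = 1.7073; the wedge equals the tax, 21.
Welfare loss = ½ × 1.7073 × 21 = $17.93 thousand.

$17.93 thousand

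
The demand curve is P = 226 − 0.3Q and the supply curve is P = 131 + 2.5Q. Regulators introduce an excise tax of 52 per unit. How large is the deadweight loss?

482.86

Competitive equilibrium: 226 − 0.3Q = 131 + 2.5Q → Q* = 33.9286, P* = 215.8214.
With the tax, the buyer price exceeds the seller price by 52: (226 − 0.3Q) − (131 + 2.5Q) = 52 → Q' = 15.3571.
ΔQ = 33.9286 − 15.3571 = 18.5715; the wedge equals the tax, 52.
Welfare loss = ½ × 18.5715 × 52 = 482.86.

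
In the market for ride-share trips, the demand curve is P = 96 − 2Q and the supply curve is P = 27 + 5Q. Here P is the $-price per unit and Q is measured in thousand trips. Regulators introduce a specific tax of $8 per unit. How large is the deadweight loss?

$4.57 thousand

Competitive equilibrium: 96 − 2Q = 27 + 5Q → Q* = 9.8571, P* = 76.2857.
With the tax, the buyer price exceeds the seller price by 8: (96 − 2Q) − (27 + 5Q) = 8 → Q' = 8.7143.
ΔQ = 9.8571 − 8.7143 = 1.1428; the wedge equals the tax, 8.
Deadweight loss = ½ × 1.1428 × 8 = $4.57 thousand.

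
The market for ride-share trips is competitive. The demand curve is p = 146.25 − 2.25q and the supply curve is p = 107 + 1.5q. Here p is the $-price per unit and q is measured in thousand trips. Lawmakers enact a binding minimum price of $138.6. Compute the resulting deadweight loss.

$93.63 thousand

Competitive equilibrium: 146.25 − 2.25q = 107 + 1.5q → q* = 10.4667, p* = 122.7.
At the floor p = 138.6, quantity demanded = (146.25 − 138.6)/2.25 = 3.4.
Sellers' marginal cost at q' = 3.4: 107 + 1.5·3.4 = 112.1.
Δq = 10.4667 − 3.4 = 7.0667; wedge = 138.6 − 112.1 = 26.5.
Welfare loss = ½ × 7.0667 × 26.5 = $93.63 thousand.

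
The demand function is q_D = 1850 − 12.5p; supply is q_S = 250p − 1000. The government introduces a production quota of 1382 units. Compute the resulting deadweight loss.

4637.38

In inverse form: demand p = 148 − 0.08q, supply p = 4 + 0.004q.
Competitive equilibrium: 148 − 0.08q = 4 + 0.004q → q* = 1714.2857, p* = 10.8571.
At q = 1382: demand price = 148 − 0.08·1382 = 37.44; supply price = 4 + 0.004·1382 = 9.528.
Δq = 1714.2857 − 1382 = 332.2857; wedge = 37.44 − 9.528 = 27.912.
DWL = ½ × 332.2857 × 27.912 = 4637.38.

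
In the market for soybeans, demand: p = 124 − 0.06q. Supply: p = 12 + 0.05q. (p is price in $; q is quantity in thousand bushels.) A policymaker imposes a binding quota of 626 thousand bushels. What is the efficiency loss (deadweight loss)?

$8459.36 thousand

Competitive equilibrium: 124 − 0.06q = 12 + 0.05q → q* = 1018.1818, p* = 62.9091.
At q = 626: demand price = 124 − 0.06·626 = 86.44; supply price = 12 + 0.05·626 = 43.3.
Δq = 1018.1818 − 626 = 392.1818; wedge = 86.44 − 43.3 = 43.14.
DWL = ½ × 392.1818 × 43.14 = $8459.36 thousand.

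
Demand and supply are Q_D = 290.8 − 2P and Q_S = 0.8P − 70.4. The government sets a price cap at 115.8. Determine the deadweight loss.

In inverse form: demand P = 145.4 − 0.5Q, supply P = 88 + 1.25Q.
Competitive equilibrium: 145.4 − 0.5Q = 88 + 1.25Q → Q* = 32.8, P* = 129.
At the ceiling P = 115.8, quantity supplied = (115.8 − 88)/1.25 = 22.24.
Willingness to pay at Q' = 22.24: 145.4 − 0.5·22.24 = 134.28.
ΔQ = 32.8 − 22.24 = 10.56; wedge = 134.28 − 115.8 = 18.48.
DWL = ½ × 10.56 × 18.48 = 97.57.

97.57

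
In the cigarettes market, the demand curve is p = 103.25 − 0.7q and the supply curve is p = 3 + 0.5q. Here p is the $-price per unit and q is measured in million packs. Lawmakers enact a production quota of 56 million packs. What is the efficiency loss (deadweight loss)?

Competitive equilibrium: 103.25 − 0.7q = 3 + 0.5q → q* = 83.5417, p* = 44.7708.
At q = 56: demand price = 103.25 − 0.7·56 = 64.05; supply price = 3 + 0.5·56 = 31.
Δq = 83.5417 − 56 = 27.5417; wedge = 64.05 − 31 = 33.05.
The triangle = ½ × 27.5417 × 33.05 = $455.13 million.

$455.13 million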